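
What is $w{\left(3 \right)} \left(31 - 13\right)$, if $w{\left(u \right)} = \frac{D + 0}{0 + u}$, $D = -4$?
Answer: $-24$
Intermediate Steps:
$w{\left(u \right)} = - \frac{4}{u}$ ($w{\left(u \right)} = \frac{-4 + 0}{0 + u} = - \frac{4}{u}$)
$w{\left(3 \right)} \left(31 - 13\right) = - \frac{4}{3} \left(31 - 13\right) = \left(-4\right) \frac{1}{3} \cdot 18 = \left(- \frac{4}{3}\right) 18 = -24$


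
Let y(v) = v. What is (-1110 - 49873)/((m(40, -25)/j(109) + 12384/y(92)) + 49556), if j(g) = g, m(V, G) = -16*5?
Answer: -127814381/124572516 ≈ -1.0260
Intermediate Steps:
m(V, G) = -80
(-1110 - 49873)/((m(40, -25)/j(109) + 12384/y(92)) + 49556) = (-1110 - 49873)/((-80/109 + 12384/92) + 49556) = -50983/((-80*1/109 + 12384*(1/92)) + 49556) = -50983/((-80/109 + 3096/23) + 49556) = -50983/(335624/2507 + 49556) = -50983/124572516/2507 = -50983*2507/124572516 = -127814381/124572516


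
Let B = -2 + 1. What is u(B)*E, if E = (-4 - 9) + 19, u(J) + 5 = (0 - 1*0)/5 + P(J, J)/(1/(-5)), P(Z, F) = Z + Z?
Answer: 30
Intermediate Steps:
P(Z, F) = 2*Z
B = -1
u(J) = -5 - 10*J (u(J) = -5 + ((0 - 1*0)/5 + (2*J)/(1/(-5))) = -5 + ((0 + 0)*(⅕) + (2*J)/(-⅕)) = -5 + (0*(⅕) + (2*J)*(-5)) = -5 + (0 - 10*J) = -5 - 10*J)
E = 6 (E = -13 + 19 = 6)
u(B)*E = (-5 - 10*(-1))*6 = (-5 + 10)*6 = 5*6 = 30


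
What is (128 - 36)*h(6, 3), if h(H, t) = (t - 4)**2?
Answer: 92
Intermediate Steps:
h(H, t) = (-4 + t)**2
(128 - 36)*h(6, 3) = (128 - 36)*(-4 + 3)**2 = 92*(-1)**2 = 92*1 = 92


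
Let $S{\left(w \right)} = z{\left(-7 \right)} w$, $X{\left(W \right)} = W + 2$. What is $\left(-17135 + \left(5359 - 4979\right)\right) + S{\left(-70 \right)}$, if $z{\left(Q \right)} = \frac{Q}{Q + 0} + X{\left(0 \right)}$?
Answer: $-16965$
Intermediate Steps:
$X{\left(W \right)} = 2 + W$
$z{\left(Q \right)} = 3$ ($z{\left(Q \right)} = \frac{Q}{Q + 0} + \left(2 + 0\right) = \frac{Q}{Q} + 2 = 1 + 2 = 3$)
$S{\left(w \right)} = 3 w$
$\left(-17135 + \left(5359 - 4979\right)\right) + S{\left(-70 \right)} = \left(-17135 + \left(5359 - 4979\right)\right) + 3 \left(-70\right) = \left(-17135 + \left(5359 - 4979\right)\right) - 210 = \left(-17135 + 380\right) - 210 = -16755 - 210 = -16965$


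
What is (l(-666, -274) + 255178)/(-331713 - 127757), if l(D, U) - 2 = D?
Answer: -127257/229735 ≈ -0.55393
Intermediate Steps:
l(D, U) = 2 + D
(l(-666, -274) + 255178)/(-331713 - 127757) = ((2 - 666) + 255178)/(-331713 - 127757) = (-664 + 255178)/(-459470) = 254514*(-1/459470) = -127257/229735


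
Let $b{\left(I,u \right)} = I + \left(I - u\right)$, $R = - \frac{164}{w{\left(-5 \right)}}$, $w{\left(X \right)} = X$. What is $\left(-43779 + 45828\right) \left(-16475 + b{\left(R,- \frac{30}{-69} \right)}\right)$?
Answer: $- \frac{3866731419}{115} \approx -3.3624 \cdot 10^{7}$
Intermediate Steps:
$R = \frac{164}{5}$ ($R = - \frac{164}{-5} = \left(-164\right) \left(- \frac{1}{5}\right) = \frac{164}{5} \approx 32.8$)
$b{\left(I,u \right)} = - u + 2 I$
$\left(-43779 + 45828\right) \left(-16475 + b{\left(R,- \frac{30}{-69} \right)}\right) = \left(-43779 + 45828\right) \left(-16475 + \left(- \frac{-30}{-69} + 2 \cdot \frac{164}{5}\right)\right) = 2049 \left(-16475 + \left(- \frac{\left(-30\right) \left(-1\right)}{69} + \frac{328}{5}\right)\right) = 2049 \left(-16475 + \left(\left(-1\right) \frac{10}{23} + \frac{328}{5}\right)\right) = 2049 \left(-16475 + \left(- \frac{10}{23} + \frac{328}{5}\right)\right) = 2049 \left(-16475 + \frac{7494}{115}\right) = 2049 \left(- \frac{1887131}{115}\right) = - \frac{3866731419}{115}$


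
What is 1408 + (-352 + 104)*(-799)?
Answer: 199560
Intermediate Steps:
1408 + (-352 + 104)*(-799) = 1408 - 248*(-799) = 1408 + 198152 = 199560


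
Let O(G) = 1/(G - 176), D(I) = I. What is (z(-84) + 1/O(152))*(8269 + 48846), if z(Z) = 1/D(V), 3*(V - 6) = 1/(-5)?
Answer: -121140915/89 ≈ -1.3611e+6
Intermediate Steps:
V = 89/15 (V = 6 + (⅓)/(-5) = 6 + (⅓)*(-⅕) = 6 - 1/15 = 89/15 ≈ 5.9333)
z(Z) = 15/89 (z(Z) = 1/(89/15) = 15/89)
O(G) = 1/(-176 + G)
(z(-84) + 1/O(152))*(8269 + 48846) = (15/89 + 1/(1/(-176 + 152)))*(8269 + 48846) = (15/89 + 1/(1/(-24)))*57115 = (15/89 + 1/(-1/24))*57115 = (15/89 - 24)*57115 = -2121/89*57115 = -121140915/89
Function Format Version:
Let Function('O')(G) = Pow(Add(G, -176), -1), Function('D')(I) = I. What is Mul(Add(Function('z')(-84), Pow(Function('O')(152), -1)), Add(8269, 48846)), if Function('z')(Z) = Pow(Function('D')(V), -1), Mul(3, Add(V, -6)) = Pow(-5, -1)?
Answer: Rational(-121140915, 89) ≈ -1.3611e+6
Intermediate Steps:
V = Rational(89, 15) (V = Add(6, Mul(Rational(1, 3), Pow(-5, -1))) = Add(6, Mul(Rational(1, 3), Rational(-1, 5))) = Add(6, Rational(-1, 15)) = Rational(89, 15) ≈ 5.9333)
Function('z')(Z) = Rational(15, 89) (Function('z')(Z) = Pow(Rational(89, 15), -1) = Rational(15, 89))
Function('O')(G) = Pow(Add(-176, G), -1)
Mul(Add(Function('z')(-84), Pow(Function('O')(152), -1)), Add(8269, 48846)) = Mul(Add(Rational(15, 89), Pow(Pow(Add(-176, 152), -1), -1)), Add(8269, 48846)) = Mul(Add(Rational(15, 89), Pow(Pow(-24, -1), -1)), 57115) = Mul(Add(Rational(15, 89), Pow(Rational(-1, 24), -1)), 57115) = Mul(Add(Rational(15, 89), -24), 57115) = Mul(Rational(-2121, 89), 57115) = Rational(-121140915, 89)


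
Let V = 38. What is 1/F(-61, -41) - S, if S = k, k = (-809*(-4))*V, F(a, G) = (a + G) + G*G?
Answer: -194166471/1579 ≈ -1.2297e+5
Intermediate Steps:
F(a, G) = G + a + G² (F(a, G) = (G + a) + G² = G + a + G²)
k = 122968 (k = -809*(-4)*38 = 3236*38 = 122968)
S = 122968
1/F(-61, -41) - S = 1/(-41 - 61 + (-41)²) - 1*122968 = 1/(-41 - 61 + 1681) - 122968 = 1/1579 - 122968 = -194166471/1579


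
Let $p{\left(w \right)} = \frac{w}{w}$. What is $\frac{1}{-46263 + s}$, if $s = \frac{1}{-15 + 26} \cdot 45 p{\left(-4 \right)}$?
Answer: $- \frac{11}{508848} \approx -2.1617 \cdot 10^{-5}$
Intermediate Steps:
$p{\left(w \right)} = 1$
$s = \frac{45}{11}$ ($s = \frac{1}{-15 + 26} \cdot 45 \cdot 1 = \frac{1}{11} \cdot 45 \cdot 1 = \frac{45}{11} \cdot 1 = \frac{45}{11} \approx 4.0909$)
$\frac{1}{-46263 + s} = \frac{1}{-46263 + \frac{45}{11}} = \frac{1}{- \frac{508848}{11}} = - \frac{11}{508848}$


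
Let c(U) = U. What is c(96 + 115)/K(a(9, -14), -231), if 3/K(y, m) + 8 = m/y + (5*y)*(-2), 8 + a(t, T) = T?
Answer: 93895/6 ≈ 15649.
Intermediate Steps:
a(t, T) = -8 + T
K(y, m) = 3/(-8 - 10*y + m/y) (K(y, m) = 3/(-8 + (m/y + (5*y)*(-2))) = 3/(-8 + (m/y - 10*y)) = 3/(-8 + (-10*y + m/y)) = 3/(-8 - 10*y + m/y))
c(96 + 115)/K(a(9, -14), -231) = (96 + 115)/((-3*(-8 - 14)/(-1*(-231) + 8*(-8 - 14) + 10*(-8 - 14)²))) = 211/((-3*(-22)/(231 + 8*(-22) + 10*(-22)²))) = 211/((-3*(-22)/(231 - 176 + 10*484))) = 211/((-3*(-22)/(231 - 176 + 4840))) = 211/((-3*(-22)/4895)) = 211/((-3*(-22)*1/4895)) = 211/(6/445) = 211*(445/6) = 93895/6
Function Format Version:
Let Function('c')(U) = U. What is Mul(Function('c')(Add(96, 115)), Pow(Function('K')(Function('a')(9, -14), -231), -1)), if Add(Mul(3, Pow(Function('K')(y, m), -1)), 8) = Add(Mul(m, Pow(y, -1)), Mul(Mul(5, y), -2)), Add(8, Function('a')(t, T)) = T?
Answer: Rational(93895, 6) ≈ 15649.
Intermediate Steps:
Function('a')(t, T) = Add(-8, T)
Function('K')(y, m) = Mul(3, Pow(Add(-8, Mul(-10, y), Mul(m, Pow(y, -1))), -1)) (Function('K')(y, m) = Mul(3, Pow(Add(-8, Add(Mul(m, Pow(y, -1)), Mul(Mul(5, y), -2))), -1)) = Mul(3, Pow(Add(-8, Add(Mul(m, Pow(y, -1)), Mul(-10, y))), -1)) = Mul(3, Pow(Add(-8, Add(Mul(-10, y), Mul(m, Pow(y, -1)))), -1)) = Mul(3, Pow(Add(-8, Mul(-10, y), Mul(m, Pow(y, -1))), -1)))
Mul(Function('c')(Add(96, 115)), Pow(Function('K')(Function('a')(9, -14), -231), -1)) = Mul(Add(96, 115), Pow(Mul(-3, Add(-8, -14), Pow(Add(Mul(-1, -231), Mul(8, Add(-8, -14)), Mul(10, Pow(Add(-8, -14), 2))), -1)), -1)) = Mul(211, Pow(Mul(-3, -22, Pow(Add(231, Mul(8, -22), Mul(10, Pow(-22, 2))), -1)), -1)) = Mul(211, Pow(Mul(-3, -22, Pow(Add(231, -176, Mul(10, 484)), -1)), -1)) = Mul(211, Pow(Mul(-3, -22, Pow(Add(231, -176, 4840), -1)), -1)) = Mul(211, Pow(Mul(-3, -22, Pow(4895, -1)), -1)) = Mul(211, Pow(Mul(-3, -22, Rational(1, 4895)), -1)) = Mul(211, Pow(Rational(6, 445), -1)) = Mul(211, Rational(445, 6)) = Rational(93895, 6)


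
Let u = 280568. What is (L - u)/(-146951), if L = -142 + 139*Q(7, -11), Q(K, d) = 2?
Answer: 280432/146951 ≈ 1.9083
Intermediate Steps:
L = 136 (L = -142 + 139*2 = -142 + 278 = 136)
(L - u)/(-146951) = (136 - 1*280568)/(-146951) = (136 - 280568)*(-1/146951) = -280432*(-1/146951) = 280432/146951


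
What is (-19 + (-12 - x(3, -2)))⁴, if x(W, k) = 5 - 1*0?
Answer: 1679616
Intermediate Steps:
x(W, k) = 5 (x(W, k) = 5 + 0 = 5)
(-19 + (-12 - x(3, -2)))⁴ = (-19 + (-12 - 1*5))⁴ = (-19 + (-12 - 5))⁴ = (-19 - 17)⁴ = (-36)⁴ = 1679616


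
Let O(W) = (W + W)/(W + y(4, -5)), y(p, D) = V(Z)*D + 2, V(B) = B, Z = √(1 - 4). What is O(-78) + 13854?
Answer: 81071610/5851 - 780*I*√3/5851 ≈ 13856.0 - 0.2309*I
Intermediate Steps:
Z = I*√3 (Z = √(-3) = I*√3 ≈ 1.732*I)
y(p, D) = 2 + I*D*√3 (y(p, D) = (I*√3)*D + 2 = I*D*√3 + 2 = 2 + I*D*√3)
O(W) = 2*W/(2 + W - 5*I*√3) (O(W) = (W + W)/(W + (2 + I*(-5)*√3)) = (2*W)/(W + (2 - 5*I*√3)) = (2*W)/(2 + W - 5*I*√3) = 2*W/(2 + W - 5*I*√3))
O(-78) + 13854 = 2*(-78)/(2 - 78 - 5*I*√3) + 13854 = 2*(-78)/(-76 - 5*I*√3) + 13854 = -156/(-76 - 5*I*√3) + 13854 = 13854 - 156/(-76 - 5*I*√3)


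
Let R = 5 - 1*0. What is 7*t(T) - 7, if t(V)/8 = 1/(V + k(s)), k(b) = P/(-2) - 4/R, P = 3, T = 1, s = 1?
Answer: -651/13 ≈ -50.077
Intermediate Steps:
R = 5 (R = 5 + 0 = 5)
k(b) = -23/10 (k(b) = 3/(-2) - 4/5 = 3*(-½) - 4*⅕ = -3/2 - ⅘ = -23/10)
t(V) = 8/(-23/10 + V) (t(V) = 8/(V - 23/10) = 8/(-23/10 + V))
7*t(T) - 7 = 7*(80/(-23 + 10*1)) - 7 = 7*(80/(-23 + 10)) - 7 = 7*(80/(-13)) - 7 = 7*(80*(-1/13)) - 7 = 7*(-80/13) - 7 = -560/13 - 7 = -651/13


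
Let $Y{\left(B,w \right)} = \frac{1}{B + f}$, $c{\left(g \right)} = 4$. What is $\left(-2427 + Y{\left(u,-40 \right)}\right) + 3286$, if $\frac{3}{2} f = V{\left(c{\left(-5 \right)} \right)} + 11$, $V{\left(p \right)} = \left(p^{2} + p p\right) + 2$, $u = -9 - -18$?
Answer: $\frac{33502}{39} \approx 859.03$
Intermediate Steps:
$u = 9$ ($u = -9 + 18 = 9$)
$V{\left(p \right)} = 2 + 2 p^{2}$ ($V{\left(p \right)} = \left(p^{2} + p^{2}\right) + 2 = 2 p^{2} + 2 = 2 + 2 p^{2}$)
$f = 30$ ($f = \frac{2 \left(\left(2 + 2 \cdot 4^{2}\right) + 11\right)}{3} = \frac{2 \left(\left(2 + 2 \cdot 16\right) + 11\right)}{3} = \frac{2 \left(\left(2 + 32\right) + 11\right)}{3} = \frac{2 \left(34 + 11\right)}{3} = \frac{2}{3} \cdot 45 = 30$)
$Y{\left(B,w \right)} = \frac{1}{30 + B}$ ($Y{\left(B,w \right)} = \frac{1}{B + 30} = \frac{1}{30 + B}$)
$\left(-2427 + Y{\left(u,-40 \right)}\right) + 3286 = \left(-2427 + \frac{1}{30 + 9}\right) + 3286 = \left(-2427 + \frac{1}{39}\right) + 3286 = - \frac{94652}{39} + 3286 = \frac{33502}{39}$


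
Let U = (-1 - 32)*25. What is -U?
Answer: 825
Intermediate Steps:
U = -825 (U = -33*25 = -825)
-U = -1*(-825) = 825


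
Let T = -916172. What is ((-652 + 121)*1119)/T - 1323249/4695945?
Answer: 525985060259/1434097774180 ≈ 0.36677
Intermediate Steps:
((-652 + 121)*1119)/T - 1323249/4695945 = ((-652 + 121)*1119)/(-916172) - 1323249/4695945 = -531*1119*(-1/916172) - 1323249*1/4695945 = -594189*(-1/916172) - 441083/1565315 = 594189/916172 - 441083/1565315 = 525985060259/1434097774180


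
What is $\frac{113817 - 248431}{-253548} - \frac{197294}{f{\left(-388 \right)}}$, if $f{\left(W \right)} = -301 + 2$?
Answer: $\frac{1088342363}{1648062} \approx 660.38$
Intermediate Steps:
$f{\left(W \right)} = -299$
$\frac{113817 - 248431}{-253548} - \frac{197294}{f{\left(-388 \right)}} = \frac{113817 - 248431}{-253548} - \frac{197294}{-299} = \left(113817 - 248431\right) \left(- \frac{1}{253548}\right) - - \frac{8578}{13} = \left(-134614\right) \left(- \frac{1}{253548}\right) + \frac{8578}{13} = \frac{67307}{126774} + \frac{8578}{13} = \frac{1088342363}{1648062}$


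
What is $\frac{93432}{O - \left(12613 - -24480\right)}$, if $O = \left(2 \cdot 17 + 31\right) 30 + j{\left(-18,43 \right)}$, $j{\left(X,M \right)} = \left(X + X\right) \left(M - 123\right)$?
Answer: $- \frac{93432}{32263} \approx -2.896$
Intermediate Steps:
$j{\left(X,M \right)} = 2 X \left(-123 + M\right)$
$O = 4830$ ($O = \left(2 \cdot 17 + 31\right) 30 + 2 \left(-18\right) \left(-123 + 43\right) = \left(34 + 31\right) 30 + 2 \left(-18\right) \left(-80\right) = 65 \cdot 30 + 2880 = 1950 + 2880 = 4830$)
$\frac{93432}{O - \left(12613 - -24480\right)} = \frac{93432}{4830 - \left(12613 - -24480\right)} = \frac{93432}{4830 - \left(12613 + 24480\right)} = \frac{93432}{4830 - 37093} = \frac{93432}{-32263} = 93432 \left(- \frac{1}{32263}\right) = - \frac{93432}{32263}$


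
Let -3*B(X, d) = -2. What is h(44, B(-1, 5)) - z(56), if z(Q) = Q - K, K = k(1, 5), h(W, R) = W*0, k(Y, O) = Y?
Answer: -55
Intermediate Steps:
B(X, d) = 2/3 (B(X, d) = -1/3*(-2) = 2/3)
h(W, R) = 0
K = 1
z(Q) = -1 + Q (z(Q) = Q - 1*1 = Q - 1 = -1 + Q)
h(44, B(-1, 5)) - z(56) = 0 - (-1 + 56) = 0 - 1*55 = 0 - 55 = -55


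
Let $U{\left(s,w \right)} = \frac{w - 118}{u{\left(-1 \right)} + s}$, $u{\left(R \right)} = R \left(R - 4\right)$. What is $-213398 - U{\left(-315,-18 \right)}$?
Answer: $- \frac{33076758}{155} \approx -2.134 \cdot 10^{5}$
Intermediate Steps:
$u{\left(R \right)} = R \left(-4 + R\right)$
$U{\left(s,w \right)} = \frac{-118 + w}{5 + s}$ ($U{\left(s,w \right)} = \frac{w - 118}{- (-4 - 1) + s} = \frac{-118 + w}{\left(-1\right) \left(-5\right) + s} = \frac{-118 + w}{5 + s}$)
$-213398 - U{\left(-315,-18 \right)} = -213398 - \frac{-118 - 18}{5 - 315} = -213398 - \frac{1}{-310} \left(-136\right) = -213398 - \left(- \frac{1}{310}\right) \left(-136\right) = -213398 - \frac{68}{155} = - \frac{33076758}{155}$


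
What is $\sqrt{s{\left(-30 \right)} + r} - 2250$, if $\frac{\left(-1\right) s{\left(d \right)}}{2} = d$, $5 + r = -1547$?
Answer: $-2250 + 2 i \sqrt{373} \approx -2250.0 + 38.626 i$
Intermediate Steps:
$r = -1552$ ($r = -5 - 1547 = -1552$)
$s{\left(d \right)} = - 2 d$
$\sqrt{s{\left(-30 \right)} + r} - 2250 = \sqrt{\left(-2\right) \left(-30\right) - 1552} - 2250 = \sqrt{60 - 1552} - 2250 = \sqrt{-1492} - 2250 = 2 i \sqrt{373} - 2250 = -2250 + 2 i \sqrt{373}$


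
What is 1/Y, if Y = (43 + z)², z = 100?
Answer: 1/20449 ≈ 4.8902e-5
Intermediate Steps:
Y = 20449 (Y = (43 + 100)² = 143² = 20449)
1/Y = 1/20449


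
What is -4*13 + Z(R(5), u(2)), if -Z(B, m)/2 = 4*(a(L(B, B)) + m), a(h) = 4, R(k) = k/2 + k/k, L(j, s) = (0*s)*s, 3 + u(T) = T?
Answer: -76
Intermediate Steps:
u(T) = -3 + T
L(j, s) = 0 (L(j, s) = 0*s = 0)
R(k) = 1 + k/2 (R(k) = k*(½) + 1 = k/2 + 1 = 1 + k/2)
Z(B, m) = -32 - 8*m (Z(B, m) = -8*(4 + m) = -2*(16 + 4*m) = -32 - 8*m)
-4*13 + Z(R(5), u(2)) = -4*13 + (-32 - 8*(-3 + 2)) = -52 + (-32 - 8*(-1)) = -52 + (-32 + 8) = -52 - 24 = -76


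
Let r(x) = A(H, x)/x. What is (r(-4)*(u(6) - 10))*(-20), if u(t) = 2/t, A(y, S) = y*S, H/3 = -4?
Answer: -2320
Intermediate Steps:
H = -12 (H = 3*(-4) = -12)
A(y, S) = S*y
r(x) = -12 (r(x) = (x*(-12))/x = (-12*x)/x = -12)
(r(-4)*(u(6) - 10))*(-20) = -12*(2/6 - 10)*(-20) = -12*(2*(1/6) - 10)*(-20) = -12*(1/3 - 10)*(-20) = -12*(-29/3)*(-20) = 116*(-20) = -2320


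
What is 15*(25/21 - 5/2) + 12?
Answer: -107/14 ≈ -7.6429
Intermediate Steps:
15*(25/21 - 5/2) + 12 = 15*(-55/42) + 12 = -275/14 + 12 = -107/14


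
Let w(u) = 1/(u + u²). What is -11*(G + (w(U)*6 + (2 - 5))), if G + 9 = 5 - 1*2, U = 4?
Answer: 957/10 ≈ 95.700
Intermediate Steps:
G = -6 (G = -9 + (5 - 1*2) = -9 + (5 - 2) = -9 + 3 = -6)
-11*(G + (w(U)*6 + (2 - 5))) = -11*(-6 + ((1/(4*(1 + 4)))*6 + (2 - 5))) = -11*(-6 + (((¼)/5)*6 - 3)) = -11*(-6 + (((¼)*(⅕))*6 - 3)) = -11*(-6 + ((1/20)*6 - 3)) = -11*(-6 + (3/10 - 3)) = -11*(-6 - 27/10) = -11*(-87/10) = 957/10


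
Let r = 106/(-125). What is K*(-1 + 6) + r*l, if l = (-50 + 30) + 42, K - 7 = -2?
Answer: 793/125 ≈ 6.3440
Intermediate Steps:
K = 5 (K = 7 - 2 = 5)
r = -106/125 (r = 106*(-1/125) = -106/125 ≈ -0.84800)
l = 22 (l = -20 + 42 = 22)
K*(-1 + 6) + r*l = 5*(-1 + 6) - 106/125*22 = 5*5 - 2332/125 = 25 - 2332/125 = 793/125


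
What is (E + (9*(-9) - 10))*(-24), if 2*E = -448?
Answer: 7560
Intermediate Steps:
E = -224 (E = (½)*(-448) = -224)
(E + (9*(-9) - 10))*(-24) = (-224 + (9*(-9) - 10))*(-24) = (-224 + (-81 - 10))*(-24) = (-224 - 91)*(-24) = -315*(-24) = 7560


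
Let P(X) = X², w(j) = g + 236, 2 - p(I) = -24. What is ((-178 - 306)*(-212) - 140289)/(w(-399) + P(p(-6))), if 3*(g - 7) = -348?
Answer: -37681/803 ≈ -46.925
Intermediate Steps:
g = -109 (g = 7 + (⅓)*(-348) = 7 - 116 = -109)
p(I) = 26 (p(I) = 2 - 1*(-24) = 2 + 24 = 26)
w(j) = 127 (w(j) = -109 + 236 = 127)
((-178 - 306)*(-212) - 140289)/(w(-399) + P(p(-6))) = ((-178 - 306)*(-212) - 140289)/(127 + 26²) = (-484*(-212) - 140289)/(127 + 676) = (102608 - 140289)/803 = -37681*1/803 = -37681/803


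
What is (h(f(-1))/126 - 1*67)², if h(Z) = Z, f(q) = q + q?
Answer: 17825284/3969 ≈ 4491.1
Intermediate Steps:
f(q) = 2*q
(h(f(-1))/126 - 1*67)² = ((2*(-1))/126 - 1*67)² = (-2*1/126 - 67)² = (-1/63 - 67)² = (-4222/63)² = 17825284/3969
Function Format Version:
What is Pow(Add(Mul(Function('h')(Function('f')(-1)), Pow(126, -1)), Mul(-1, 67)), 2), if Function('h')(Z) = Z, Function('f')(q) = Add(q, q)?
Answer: Rational(17825284, 3969) ≈ 4491.1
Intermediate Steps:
Function('f')(q) = Mul(2, q)
Pow(Add(Mul(Function('h')(Function('f')(-1)), Pow(126, -1)), Mul(-1, 67)), 2) = Pow(Add(Mul(Mul(2, -1), Pow(126, -1)), Mul(-1, 67)), 2) = Pow(Add(Mul(-2, Rational(1, 126)), -67), 2) = Pow(Add(Rational(-1, 63), -67), 2) = Pow(Rational(-4222, 63), 2) = Rational(17825284, 3969)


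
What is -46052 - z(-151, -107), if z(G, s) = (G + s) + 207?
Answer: -46001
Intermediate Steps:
z(G, s) = 207 + G + s
-46052 - z(-151, -107) = -46052 - (207 - 151 - 107) = -46052 - 1*(-51) = -46052 + 51 = -46001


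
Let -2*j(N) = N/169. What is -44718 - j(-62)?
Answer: -7557373/169 ≈ -44718.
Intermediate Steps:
j(N) = -N/338 (j(N) = -N/(2*169) = -N/338)
-44718 - j(-62) = -44718 - (-1)*(-62)/338 = -44718 - 1*31/169 = -44718 - 31/169 = -7557373/169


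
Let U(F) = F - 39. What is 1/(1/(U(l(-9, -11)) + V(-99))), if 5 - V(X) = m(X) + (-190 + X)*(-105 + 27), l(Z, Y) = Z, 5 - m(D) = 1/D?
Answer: -2236411/99 ≈ -22590.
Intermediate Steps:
m(D) = 5 - 1/D
U(F) = -39 + F
V(X) = -14820 + 1/X + 78*X (V(X) = 5 - ((5 - 1/X) + (-190 + X)*(-105 + 27)) = 5 - ((5 - 1/X) + (-190 + X)*(-78)) = 5 - ((5 - 1/X) + (14820 - 78*X)) = 5 - (14825 - 1/X - 78*X) = 5 + (-14825 + 1/X + 78*X) = -14820 + 1/X + 78*X)
1/(1/(U(l(-9, -11)) + V(-99))) = 1/(1/((-39 - 9) + (-14820 + 1/(-99) + 78*(-99)))) = 1/(1/(-48 + (-14820 - 1/99 - 7722))) = 1/(1/(-48 - 2231659/99)) = 1/(1/(-2236411/99)) = 1/(-99/2236411) = -2236411/99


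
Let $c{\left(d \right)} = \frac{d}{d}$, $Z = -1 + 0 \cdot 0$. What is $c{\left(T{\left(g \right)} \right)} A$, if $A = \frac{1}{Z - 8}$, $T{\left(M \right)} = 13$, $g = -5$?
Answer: $- \frac{1}{9} \approx -0.11111$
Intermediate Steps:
$Z = -1$ ($Z = -1 + 0 = -1$)
$c{\left(d \right)} = 1$
$A = - \frac{1}{9}$ ($A = \frac{1}{-1 - 8} = \frac{1}{-9} = - \frac{1}{9} \approx -0.11111$)
$c{\left(T{\left(g \right)} \right)} A = 1 \left(- \frac{1}{9}\right) = - \frac{1}{9}$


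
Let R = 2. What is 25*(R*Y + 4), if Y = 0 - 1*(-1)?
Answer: 150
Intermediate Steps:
Y = 1 (Y = 0 + 1 = 1)
25*(R*Y + 4) = 25*(2*1 + 4) = 25*(2 + 4) = 25*6 = 150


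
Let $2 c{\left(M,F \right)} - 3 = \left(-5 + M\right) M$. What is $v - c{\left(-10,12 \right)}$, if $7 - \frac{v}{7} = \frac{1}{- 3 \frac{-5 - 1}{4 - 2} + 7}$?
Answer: $- \frac{447}{16} \approx -27.938$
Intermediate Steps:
$c{\left(M,F \right)} = \frac{3}{2} + \frac{M \left(-5 + M\right)}{2}$ ($c{\left(M,F \right)} = \frac{3}{2} + \frac{\left(-5 + M\right) M}{2} = \frac{3}{2} + \frac{M \left(-5 + M\right)}{2}$)
$v = \frac{777}{16}$ ($v = 49 - \frac{7}{- 3 \frac{-5 - 1}{4 - 2} + 7} = 49 - \frac{7}{- 3 \left(- \frac{6}{2}\right) + 7} = 49 - \frac{7}{- 3 \left(\left(-6\right) \frac{1}{2}\right) + 7} = 49 - \frac{7}{\left(-3\right) \left(-3\right) + 7} = 49 - \frac{7}{9 + 7} = 49 - \frac{7}{16} = \frac{777}{16} \approx 48.563$)
$v - c{\left(-10,12 \right)} = \frac{777}{16} - \left(\frac{3}{2} + \frac{\left(-10\right)^{2}}{2} - -25\right) = \frac{777}{16} - \left(\frac{3}{2} + \frac{1}{2} \cdot 100 + 25\right) = \frac{777}{16} - \left(\frac{3}{2} + 50 + 25\right) = \frac{777}{16} - \frac{153}{2} = - \frac{447}{16}$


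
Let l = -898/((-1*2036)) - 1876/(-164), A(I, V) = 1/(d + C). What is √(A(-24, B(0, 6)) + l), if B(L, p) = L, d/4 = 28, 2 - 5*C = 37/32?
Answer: √6671021463071722622/749071886 ≈ 3.4480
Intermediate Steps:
C = 27/160 (C = ⅖ - 37/(5*32) = ⅖ - ⅕*37/32 = ⅖ - 37/160 = 27/160 ≈ 0.16875)
d = 112 (d = 4*28 = 112)
A(I, V) = 160/17947 (A(I, V) = 1/(112 + 27/160) = 1/(17947/160) = 160/17947)
l = 495851/41738 (l = -898/(-2036) - 1876*(-1/164) = -898*(-1/2036) + 469/41 = 449/1018 + 469/41 = 495851/41738 ≈ 11.880)
√(A(-24, B(0, 6)) + l) = √(160/17947 + 495851/41738) = √(8905715977/749071886) = √6671021463071722622/749071886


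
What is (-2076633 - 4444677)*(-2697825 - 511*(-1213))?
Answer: 13551164796420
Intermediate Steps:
(-2076633 - 4444677)*(-2697825 - 511*(-1213)) = -6521310*(-2697825 + 619843) = -6521310*(-2077982) = 13551164796420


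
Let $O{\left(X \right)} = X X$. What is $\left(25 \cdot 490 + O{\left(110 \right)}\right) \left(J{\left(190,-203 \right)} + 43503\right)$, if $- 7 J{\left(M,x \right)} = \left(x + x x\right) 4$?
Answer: $488728850$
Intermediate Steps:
$O{\left(X \right)} = X^{2}$
$J{\left(M,x \right)} = - \frac{4 x}{7} - \frac{4 x^{2}}{7}$ ($J{\left(M,x \right)} = - \frac{\left(x + x x\right) 4}{7} = - \frac{\left(x + x^{2}\right) 4}{7} = - \frac{4 x + 4 x^{2}}{7} = - \frac{4 x}{7} - \frac{4 x^{2}}{7}$)
$\left(25 \cdot 490 + O{\left(110 \right)}\right) \left(J{\left(190,-203 \right)} + 43503\right) = \left(25 \cdot 490 + 110^{2}\right) \left(\left(- \frac{4}{7}\right) \left(-203\right) \left(1 - 203\right) + 43503\right) = \left(12250 + 12100\right) \left(\left(- \frac{4}{7}\right) \left(-203\right) \left(-202\right) + 43503\right) = 24350 \left(-23432 + 43503\right) = 24350 \cdot 20071 = 488728850$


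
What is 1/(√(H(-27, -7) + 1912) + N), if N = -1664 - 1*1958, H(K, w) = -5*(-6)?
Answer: -1811/6558471 - √1942/13116942 ≈ -0.00027949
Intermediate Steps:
H(K, w) = 30
N = -3622 (N = -1664 - 1958 = -3622)
1/(√(H(-27, -7) + 1912) + N) = 1/(√(30 + 1912) - 3622) = 1/(√1942 - 3622) = 1/(-3622 + √1942)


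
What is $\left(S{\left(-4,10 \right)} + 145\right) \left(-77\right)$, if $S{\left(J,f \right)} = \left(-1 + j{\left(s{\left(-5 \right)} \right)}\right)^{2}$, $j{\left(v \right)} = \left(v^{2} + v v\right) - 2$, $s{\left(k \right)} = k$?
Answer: $-181258$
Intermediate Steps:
$j{\left(v \right)} = -2 + 2 v^{2}$ ($j{\left(v \right)} = \left(v^{2} + v^{2}\right) - 2 = 2 v^{2} - 2 = -2 + 2 v^{2}$)
$S{\left(J,f \right)} = 2209$ ($S{\left(J,f \right)} = \left(-1 - \left(2 - 2 \left(-5\right)^{2}\right)\right)^{2} = \left(-1 + \left(-2 + 2 \cdot 25\right)\right)^{2} = \left(-1 + \left(-2 + 50\right)\right)^{2} = \left(-1 + 48\right)^{2} = 47^{2} = 2209$)
$\left(S{\left(-4,10 \right)} + 145\right) \left(-77\right) = \left(2209 + 145\right) \left(-77\right) = 2354 \left(-77\right) = -181258$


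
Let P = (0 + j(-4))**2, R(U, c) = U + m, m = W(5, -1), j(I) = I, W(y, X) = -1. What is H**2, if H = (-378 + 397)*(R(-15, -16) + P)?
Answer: 0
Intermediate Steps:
m = -1
R(U, c) = -1 + U (R(U, c) = U - 1 = -1 + U)
P = 16 (P = (0 - 4)**2 = (-4)**2 = 16)
H = 0 (H = (-378 + 397)*((-1 - 15) + 16) = 19*(-16 + 16) = 19*0 = 0)
H**2 = 0**2 = 0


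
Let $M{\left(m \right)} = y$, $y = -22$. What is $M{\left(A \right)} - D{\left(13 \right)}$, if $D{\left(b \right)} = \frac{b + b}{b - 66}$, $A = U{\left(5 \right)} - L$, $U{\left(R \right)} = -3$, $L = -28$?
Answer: $- \frac{1140}{53} \approx -21.509$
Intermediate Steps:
$A = 25$ ($A = -3 - -28 = -3 + 28 = 25$)
$M{\left(m \right)} = -22$
$D{\left(b \right)} = \frac{2 b}{-66 + b}$
$M{\left(A \right)} - D{\left(13 \right)} = -22 - 2 \cdot 13 \frac{1}{-66 + 13} = -22 - 2 \cdot 13 \frac{1}{-53} = -22 - 2 \cdot 13 \left(- \frac{1}{53}\right) = -22 - - \frac{26}{53} = -22 + \frac{26}{53} = - \frac{1140}{53}$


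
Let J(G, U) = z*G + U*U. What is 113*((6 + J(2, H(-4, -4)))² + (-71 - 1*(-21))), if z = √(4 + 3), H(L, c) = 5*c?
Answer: 18623982 + 183512*√7 ≈ 1.9110e+7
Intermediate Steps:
z = √7 ≈ 2.6458
J(G, U) = U² + G*√7 (J(G, U) = √7*G + U*U = G*√7 + U² = U² + G*√7)
113*((6 + J(2, H(-4, -4)))² + (-71 - 1*(-21))) = 113*((6 + ((5*(-4))² + 2*√7))² + (-71 - 1*(-21))) = 113*((6 + ((-20)² + 2*√7))² + (-71 + 21)) = 113*((6 + (400 + 2*√7))² - 50) = 113*((406 + 2*√7)² - 50) = 113*(-50 + (406 + 2*√7)²) = -5650 + 113*(406 + 2*√7)²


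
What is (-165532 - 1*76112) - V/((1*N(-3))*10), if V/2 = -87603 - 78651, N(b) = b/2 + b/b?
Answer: -1540728/5 ≈ -3.0815e+5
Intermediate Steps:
N(b) = 1 + b/2 (N(b) = b*(½) + 1 = b/2 + 1 = 1 + b/2)
V = -332508 (V = 2*(-87603 - 78651) = 2*(-166254) = -332508)
(-165532 - 1*76112) - V/((1*N(-3))*10) = (-165532 - 1*76112) - (-332508)/((1*(1 + (½)*(-3)))*10) = (-165532 - 76112) - (-332508)/((1*(1 - 3/2))*10) = -241644 - (-332508)/((1*(-½))*10) = -241644 - (-332508)/((-½*10)) = -241644 - (-332508)/(-5) = -241644 - (-332508)*(-1)/5 = -241644 - 1*332508/5 = -241644 - 332508/5 = -1540728/5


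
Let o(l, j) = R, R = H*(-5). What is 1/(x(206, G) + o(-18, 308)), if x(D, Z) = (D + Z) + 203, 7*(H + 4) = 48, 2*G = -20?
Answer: 7/2693 ≈ 0.0025993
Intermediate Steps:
G = -10 (G = (1/2)*(-20) = -10)
H = 20/7 (H = -4 + (1/7)*48 = -4 + 48/7 = 20/7 ≈ 2.8571)
x(D, Z) = 203 + D + Z
R = -100/7 (R = (20/7)*(-5) = -100/7 ≈ -14.286)
o(l, j) = -100/7
1/(x(206, G) + o(-18, 308)) = 1/((203 + 206 - 10) - 100/7) = 1/(399 - 100/7) = 1/(2693/7) = 7/2693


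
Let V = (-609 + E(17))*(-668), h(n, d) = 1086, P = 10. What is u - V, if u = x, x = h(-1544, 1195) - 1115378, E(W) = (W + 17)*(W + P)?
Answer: -907880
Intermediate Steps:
E(W) = (10 + W)*(17 + W) (E(W) = (W + 17)*(W + 10) = (17 + W)*(10 + W) = (10 + W)*(17 + W))
x = -1114292 (x = 1086 - 1115378 = -1114292)
u = -1114292
V = -206412 (V = (-609 + (170 + 17² + 27*17))*(-668) = (-609 + (170 + 289 + 459))*(-668) = (-609 + 918)*(-668) = 309*(-668) = -206412)
u - V = -1114292 - 1*(-206412) = -1114292 + 206412 = -907880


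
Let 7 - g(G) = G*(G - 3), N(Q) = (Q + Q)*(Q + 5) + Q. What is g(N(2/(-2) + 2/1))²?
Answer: 15129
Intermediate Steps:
N(Q) = Q + 2*Q*(5 + Q) (N(Q) = (2*Q)*(5 + Q) + Q = 2*Q*(5 + Q) + Q = Q + 2*Q*(5 + Q))
g(G) = 7 - G*(-3 + G) (g(G) = 7 - G*(G - 3) = 7 - G*(-3 + G))
g(N(2/(-2) + 2/1))² = (7 - ((2/(-2) + 2/1)*(11 + 2*(2/(-2) + 2/1)))² + 3*((2/(-2) + 2/1)*(11 + 2*(2/(-2) + 2/1))))² = (7 - ((2*(-½) + 2*1)*(11 + 2*(2*(-½) + 2*1)))² + 3*((2*(-½) + 2*1)*(11 + 2*(2*(-½) + 2*1))))² = (7 - ((-1 + 2)*(11 + 2*(-1 + 2)))² + 3*((-1 + 2)*(11 + 2*(-1 + 2))))² = (7 - (1*(11 + 2*1))² + 3*(1*(11 + 2*1)))² = (7 - (1*(11 + 2))² + 3*(1*(11 + 2)))² = (7 - (1*13)² + 3*(1*13))² = (7 - 1*13² + 3*13)² = (7 - 1*169 + 39)² = (7 - 169 + 39)² = (-123)² = 15129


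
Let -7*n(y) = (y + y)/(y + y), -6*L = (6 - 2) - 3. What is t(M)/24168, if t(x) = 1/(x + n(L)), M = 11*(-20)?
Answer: -7/37242888 ≈ -1.8796e-7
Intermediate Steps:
L = -1/6 (L = -((6 - 2) - 3)/6 = -(4 - 3)/6 = -1/6*1 = -1/6 ≈ -0.16667)
n(y) = -1/7 (n(y) = -(y + y)/(7*(y + y)) = -2*y/(7*(2*y)) = -2*y*1/(2*y)/7 = -1/7*1 = -1/7)
M = -220
t(x) = 1/(-1/7 + x) (t(x) = 1/(x - 1/7) = 1/(-1/7 + x))
t(M)/24168 = (7/(-1 + 7*(-220)))/24168 = (7/(-1 - 1540))*(1/24168) = (7/(-1541))*(1/24168) = (7*(-1/1541))*(1/24168) = -7/1541*1/24168 = -7/37242888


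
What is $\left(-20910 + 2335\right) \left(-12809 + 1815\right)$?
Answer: $204213550$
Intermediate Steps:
$\left(-20910 + 2335\right) \left(-12809 + 1815\right) = \left(-18575\right) \left(-10994\right) = 204213550$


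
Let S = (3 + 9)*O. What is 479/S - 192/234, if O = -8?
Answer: -2417/416 ≈ -5.8101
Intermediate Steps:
S = -96 (S = (3 + 9)*(-8) = 12*(-8) = -96)
479/S - 192/234 = 479/(-96) - 192/234 = 479*(-1/96) - 192*1/234 = -479/96 - 32/39 = -2417/416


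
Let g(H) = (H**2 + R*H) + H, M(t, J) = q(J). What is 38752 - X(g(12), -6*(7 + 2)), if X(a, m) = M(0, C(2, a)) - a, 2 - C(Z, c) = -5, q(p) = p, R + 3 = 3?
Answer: 38901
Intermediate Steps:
R = 0 (R = -3 + 3 = 0)
C(Z, c) = 7 (C(Z, c) = 2 - 1*(-5) = 2 + 5 = 7)
M(t, J) = J
g(H) = H + H**2 (g(H) = (H**2 + 0*H) + H = (H**2 + 0) + H = H**2 + H = H + H**2)
X(a, m) = 7 - a
38752 - X(g(12), -6*(7 + 2)) = 38752 - (7 - 12*(1 + 12)) = 38752 - (7 - 12*13) = 38752 - (7 - 1*156) = 38752 - (7 - 156) = 38752 - 1*(-149) = 38752 + 149 = 38901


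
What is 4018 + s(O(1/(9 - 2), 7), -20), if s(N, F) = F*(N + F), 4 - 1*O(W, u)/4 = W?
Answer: 28766/7 ≈ 4109.4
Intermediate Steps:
O(W, u) = 16 - 4*W
s(N, F) = F*(F + N)
4018 + s(O(1/(9 - 2), 7), -20) = 4018 - 20*(-20 + (16 - 4/(9 - 2))) = 4018 - 20*(-20 + (16 - 4/7)) = 4018 - 20*(-20 + 108/7) = 4018 - 20*(-32/7) = 4018 + 640/7 = 28766/7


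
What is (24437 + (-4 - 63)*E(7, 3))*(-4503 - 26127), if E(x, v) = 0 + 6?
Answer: -736192050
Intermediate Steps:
E(x, v) = 6
(24437 + (-4 - 63)*E(7, 3))*(-4503 - 26127) = (24437 + (-4 - 63)*6)*(-4503 - 26127) = (24437 - 67*6)*(-30630) = (24437 - 402)*(-30630) = 24035*(-30630) = -736192050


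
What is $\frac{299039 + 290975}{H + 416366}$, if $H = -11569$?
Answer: $\frac{590014}{404797} \approx 1.4576$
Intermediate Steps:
$\frac{299039 + 290975}{H + 416366} = \frac{299039 + 290975}{-11569 + 416366} = \frac{590014}{404797}$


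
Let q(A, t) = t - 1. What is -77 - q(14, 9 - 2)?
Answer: -83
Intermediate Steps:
q(A, t) = -1 + t
-77 - q(14, 9 - 2) = -77 - (-1 + (9 - 2)) = -77 - (-1 + 7) = -77 - 1*6 = -77 - 6 = -83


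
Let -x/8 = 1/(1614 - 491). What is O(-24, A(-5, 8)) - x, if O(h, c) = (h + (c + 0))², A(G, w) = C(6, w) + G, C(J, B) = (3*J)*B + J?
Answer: 16441851/1123 ≈ 14641.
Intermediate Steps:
x = -8/1123 (x = -8/(1614 - 491) = -8/1123 ≈ -0.0071238)
C(J, B) = J + 3*B*J (C(J, B) = 3*B*J + J = J + 3*B*J)
A(G, w) = 6 + G + 18*w (A(G, w) = 6*(1 + 3*w) + G = (6 + 18*w) + G = 6 + G + 18*w)
O(h, c) = (c + h)² (O(h, c) = (h + c)² = (c + h)²)
O(-24, A(-5, 8)) - x = ((6 - 5 + 18*8) - 24)² - 1*(-8/1123) = ((6 - 5 + 144) - 24)² + 8/1123 = (145 - 24)² + 8/1123 = 121² + 8/1123 = 14641 + 8/1123 = 16441851/1123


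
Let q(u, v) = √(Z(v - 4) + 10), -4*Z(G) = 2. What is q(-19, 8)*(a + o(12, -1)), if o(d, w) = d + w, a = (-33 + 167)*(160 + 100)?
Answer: 34851*√38/2 ≈ 1.0742e+5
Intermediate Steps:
Z(G) = -½ (Z(G) = -¼*2 = -½)
a = 34840 (a = 134*260 = 34840)
q(u, v) = √38/2 (q(u, v) = √(-½ + 10) = √(19/2) = √38/2)
q(-19, 8)*(a + o(12, -1)) = (√38/2)*(34840 + (12 - 1)) = (√38/2)*(34840 + 11) = (√38/2)*34851 = 34851*√38/2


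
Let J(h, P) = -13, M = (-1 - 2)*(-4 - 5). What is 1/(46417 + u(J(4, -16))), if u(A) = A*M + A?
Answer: 1/46053 ≈ 2.1714e-5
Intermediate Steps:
M = 27 (M = -3*(-9) = 27)
u(A) = 28*A (u(A) = A*27 + A = 27*A + A = 28*A)
1/(46417 + u(J(4, -16))) = 1/(46417 + 28*(-13)) = 1/(46417 - 364) = 1/46053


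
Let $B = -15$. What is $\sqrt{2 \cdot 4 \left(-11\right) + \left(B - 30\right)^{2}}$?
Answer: $\sqrt{1937} \approx 44.011$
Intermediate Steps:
$\sqrt{2 \cdot 4 \left(-11\right) + \left(B - 30\right)^{2}} = \sqrt{2 \cdot 4 \left(-11\right) + \left(-15 - 30\right)^{2}} = \sqrt{8 \left(-11\right) + \left(-45\right)^{2}} = \sqrt{-88 + 2025} = \sqrt{1937}$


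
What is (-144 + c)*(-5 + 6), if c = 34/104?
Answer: -7471/52 ≈ -143.67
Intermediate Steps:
c = 17/52 (c = 34*(1/104) = 17/52 ≈ 0.32692)
(-144 + c)*(-5 + 6) = (-144 + 17/52)*(-5 + 6) = -7471/52*1 = -7471/52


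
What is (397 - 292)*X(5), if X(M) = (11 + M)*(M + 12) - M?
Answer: 28035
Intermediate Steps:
X(M) = -M + (11 + M)*(12 + M) (X(M) = (11 + M)*(12 + M) - M = -M + (11 + M)*(12 + M))
(397 - 292)*X(5) = (397 - 292)*(132 + 5² + 22*5) = 105*(132 + 25 + 110) = 105*267 = 28035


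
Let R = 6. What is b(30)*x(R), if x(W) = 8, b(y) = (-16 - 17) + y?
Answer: -24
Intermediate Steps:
b(y) = -33 + y
b(30)*x(R) = (-33 + 30)*8 = -3*8 = -24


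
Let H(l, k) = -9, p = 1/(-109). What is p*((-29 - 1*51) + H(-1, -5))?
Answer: 89/109 ≈ 0.81651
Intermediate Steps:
p = -1/109 ≈ -0.0091743
p*((-29 - 1*51) + H(-1, -5)) = -((-29 - 1*51) - 9)/109 = -((-29 - 51) - 9)/109 = -(-80 - 9)/109 = -1/109*(-89) = 89/109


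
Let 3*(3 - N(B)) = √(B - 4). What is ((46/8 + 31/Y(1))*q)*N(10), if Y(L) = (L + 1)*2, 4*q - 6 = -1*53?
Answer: -3807/8 + 423*√6/8 ≈ -346.36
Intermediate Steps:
q = -47/4 (q = 3/2 + (-1*53)/4 = 3/2 + (¼)*(-53) = 3/2 - 53/4 = -47/4 ≈ -11.750)
N(B) = 3 - √(-4 + B)/3 (N(B) = 3 - √(B - 4)/3 = 3 - √(-4 + B)/3)
Y(L) = 2 + 2*L (Y(L) = (1 + L)*2 = 2 + 2*L)
((46/8 + 31/Y(1))*q)*N(10) = ((46/8 + 31/(2 + 2*1))*(-47/4))*(3 - √(-4 + 10)/3) = ((46*(⅛) + 31/(2 + 2))*(-47/4))*(3 - √6/3) = ((23/4 + 31/4)*(-47/4))*(3 - √6/3) = ((27/2)*(-47/4))*(3 - √6/3) = -1269*(3 - √6/3)/8 = -3807/8 + 423*√6/8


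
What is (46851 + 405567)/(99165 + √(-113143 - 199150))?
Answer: 22432015485/4917004759 - 226209*I*√312293/4917004759 ≈ 4.5621 - 0.025709*I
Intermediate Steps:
(46851 + 405567)/(99165 + √(-113143 - 199150)) = 452418/(99165 + √(-312293)) = 452418/(99165 + I*√312293)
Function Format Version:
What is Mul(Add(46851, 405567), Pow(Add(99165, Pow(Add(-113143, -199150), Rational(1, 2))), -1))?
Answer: Add(Rational(22432015485, 4917004759), Mul(Rational(-226209, 4917004759), I, Pow(312293, Rational(1, 2)))) ≈ Add(4.5621, Mul(-0.025709, I))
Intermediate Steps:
Mul(Add(46851, 405567), Pow(Add(99165, Pow(Add(-113143, -199150), Rational(1, 2))), -1)) = Mul(452418, Pow(Add(99165, Pow(-312293, Rational(1, 2))), -1)) = Mul(452418, Pow(Add(99165, Mul(I, Pow(312293, Rational(1, 2)))), -1))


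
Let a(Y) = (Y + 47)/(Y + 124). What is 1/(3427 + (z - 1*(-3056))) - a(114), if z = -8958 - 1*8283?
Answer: -61867/91443 ≈ -0.67656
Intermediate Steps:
z = -17241 (z = -8958 - 8283 = -17241)
a(Y) = (47 + Y)/(124 + Y)
1/(3427 + (z - 1*(-3056))) - a(114) = 1/(3427 + (-17241 - 1*(-3056))) - (47 + 114)/(124 + 114) = 1/(3427 + (-17241 + 3056)) - 161/238 = 1/(3427 - 14185) - 161/238 = 1/(-10758) - 1*23/34 = -1/10758 - 23/34 = -61867/91443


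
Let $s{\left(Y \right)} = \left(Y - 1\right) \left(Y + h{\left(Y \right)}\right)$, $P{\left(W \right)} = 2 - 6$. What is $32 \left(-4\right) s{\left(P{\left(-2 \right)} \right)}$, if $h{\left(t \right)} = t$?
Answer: $-5120$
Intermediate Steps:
$P{\left(W \right)} = -4$ ($P{\left(W \right)} = 2 - 6 = -4$)
$s{\left(Y \right)} = 2 Y \left(-1 + Y\right)$ ($s{\left(Y \right)} = \left(Y - 1\right) \left(Y + Y\right) = \left(-1 + Y\right) 2 Y = 2 Y \left(-1 + Y\right)$)
$32 \left(-4\right) s{\left(P{\left(-2 \right)} \right)} = 32 \left(-4\right) 2 \left(-4\right) \left(-1 - 4\right) = - 128 \cdot 2 \left(-4\right) \left(-5\right) = \left(-128\right) 40 = -5120$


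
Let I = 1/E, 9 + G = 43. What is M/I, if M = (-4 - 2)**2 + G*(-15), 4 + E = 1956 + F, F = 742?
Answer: -1276956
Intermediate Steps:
G = 34 (G = -9 + 43 = 34)
E = 2694 (E = -4 + (1956 + 742) = -4 + 2698 = 2694)
I = 1/2694 ≈ 0.00037120
M = -474 (M = (-4 - 2)**2 + 34*(-15) = (-6)**2 - 510 = 36 - 510 = -474)
M/I = -474/1/2694 = -474*2694 = -1276956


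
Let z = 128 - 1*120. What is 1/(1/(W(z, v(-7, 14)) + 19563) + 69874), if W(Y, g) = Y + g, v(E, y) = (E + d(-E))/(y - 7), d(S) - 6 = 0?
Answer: 136996/9572458511 ≈ 1.4311e-5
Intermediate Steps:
d(S) = 6 (d(S) = 6 + 0 = 6)
z = 8 (z = 128 - 120 = 8)
v(E, y) = (6 + E)/(-7 + y) (v(E, y) = (E + 6)/(y - 7) = (6 + E)/(-7 + y))
1/(1/(W(z, v(-7, 14)) + 19563) + 69874) = 1/(1/((8 + (6 - 7)/(-7 + 14)) + 19563) + 69874) = 1/(1/((8 - 1/7) + 19563) + 69874) = 1/(1/((8 + (⅐)*(-1)) + 19563) + 69874) = 1/(1/((8 - ⅐) + 19563) + 69874) = 1/(1/(55/7 + 19563) + 69874) = 1/(1/(136996/7) + 69874) = 1/(7/136996 + 69874) = 1/(9572458511/136996) = 136996/9572458511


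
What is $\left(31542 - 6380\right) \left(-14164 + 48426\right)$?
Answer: $862100444$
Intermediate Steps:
$\left(31542 - 6380\right) \left(-14164 + 48426\right) = 25162 \cdot 34262 = 862100444$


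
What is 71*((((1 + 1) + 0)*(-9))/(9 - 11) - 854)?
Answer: -59995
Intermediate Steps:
71*((((1 + 1) + 0)*(-9))/(9 - 11) - 854) = 71*(((2 + 0)*(-9))/(-2) - 854) = 71*((2*(-9))*(-½) - 854) = 71*(-18*(-½) - 854) = 71*(9 - 854) = 71*(-845) = -59995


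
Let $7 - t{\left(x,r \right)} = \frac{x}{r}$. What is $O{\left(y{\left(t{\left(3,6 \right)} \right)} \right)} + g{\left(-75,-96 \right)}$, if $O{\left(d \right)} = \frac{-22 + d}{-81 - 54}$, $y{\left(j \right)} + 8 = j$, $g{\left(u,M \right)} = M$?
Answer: $- \frac{25873}{270} \approx -95.826$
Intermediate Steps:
$t{\left(x,r \right)} = 7 - \frac{x}{r}$
$y{\left(j \right)} = -8 + j$
$O{\left(d \right)} = \frac{22}{135} - \frac{d}{135}$ ($O{\left(d \right)} = \frac{-22 + d}{-135} = \left(-22 + d\right) \left(- \frac{1}{135}\right) = \frac{22}{135} - \frac{d}{135}$)
$O{\left(y{\left(t{\left(3,6 \right)} \right)} \right)} + g{\left(-75,-96 \right)} = \left(\frac{22}{135} - \frac{-8 + \left(7 - \frac{3}{6}\right)}{135}\right) - 96 = \left(\frac{22}{135} - \frac{-8 + \left(7 - 3 \cdot \frac{1}{6}\right)}{135}\right) - 96 = \left(\frac{22}{135} - \frac{-8 + \left(7 - \frac{1}{2}\right)}{135}\right) - 96 = \left(\frac{22}{135} - \frac{-8 + \frac{13}{2}}{135}\right) - 96 = \left(\frac{22}{135} - - \frac{1}{90}\right) - 96 = \left(\frac{22}{135} + \frac{1}{90}\right) - 96 = \frac{47}{270} - 96 = - \frac{25873}{270}$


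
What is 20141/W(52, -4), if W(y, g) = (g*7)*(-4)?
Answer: 20141/112 ≈ 179.83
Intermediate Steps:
W(y, g) = -28*g (W(y, g) = (7*g)*(-4) = -28*g)
20141/W(52, -4) = 20141/((-28*(-4))) = 20141/112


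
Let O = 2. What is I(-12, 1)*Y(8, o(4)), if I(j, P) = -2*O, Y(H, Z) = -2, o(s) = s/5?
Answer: 8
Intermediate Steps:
o(s) = s/5 (o(s) = s*(1/5) = s/5)
I(j, P) = -4 (I(j, P) = -2*2 = -4)
I(-12, 1)*Y(8, o(4)) = -4*(-2) = 8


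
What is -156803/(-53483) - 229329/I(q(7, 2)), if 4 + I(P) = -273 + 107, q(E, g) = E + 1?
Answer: 12291859417/9092110 ≈ 1351.9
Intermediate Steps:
q(E, g) = 1 + E
I(P) = -170 (I(P) = -4 + (-273 + 107) = -4 - 166 = -170)
-156803/(-53483) - 229329/I(q(7, 2)) = -156803/(-53483) - 229329/(-170) = -156803*(-1/53483) - 229329*(-1/170) = 156803/53483 + 229329/170 = 12291859417/9092110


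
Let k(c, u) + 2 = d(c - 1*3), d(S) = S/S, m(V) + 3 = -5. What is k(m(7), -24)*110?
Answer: -110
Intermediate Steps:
m(V) = -8 (m(V) = -3 - 5 = -8)
d(S) = 1
k(c, u) = -1 (k(c, u) = -2 + 1 = -1)
k(m(7), -24)*110 = -1*110 = -110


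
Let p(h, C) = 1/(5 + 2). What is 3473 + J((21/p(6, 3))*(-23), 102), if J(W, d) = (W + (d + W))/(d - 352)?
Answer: 87491/25 ≈ 3499.6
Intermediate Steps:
p(h, C) = ⅐ (p(h, C) = 1/7 = ⅐)
J(W, d) = (d + 2*W)/(-352 + d) (J(W, d) = (W + (W + d))/(-352 + d) = (d + 2*W)/(-352 + d))
3473 + J((21/p(6, 3))*(-23), 102) = 3473 + (102 + 2*((21/(⅐))*(-23)))/(-352 + 102) = 3473 + (102 + 2*((21*7)*(-23)))/(-250) = 3473 - (102 + 2*(147*(-23)))/250 = 3473 - (102 + 2*(-3381))/250 = 3473 - (102 - 6762)/250 = 3473 - 1/250*(-6660) = 3473 + 666/25 = 87491/25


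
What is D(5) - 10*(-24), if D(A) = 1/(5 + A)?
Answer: 2401/10 ≈ 240.10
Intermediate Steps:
D(5) - 10*(-24) = 1/(5 + 5) - 10*(-24) = 1/10 + 240 = ⅒ + 240 = 2401/10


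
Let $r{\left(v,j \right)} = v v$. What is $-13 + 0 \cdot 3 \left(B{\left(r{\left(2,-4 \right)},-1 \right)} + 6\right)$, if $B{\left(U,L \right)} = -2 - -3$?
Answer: $-13$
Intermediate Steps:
$r{\left(v,j \right)} = v^{2}$
$B{\left(U,L \right)} = 1$ ($B{\left(U,L \right)} = -2 + 3 = 1$)
$-13 + 0 \cdot 3 \left(B{\left(r{\left(2,-4 \right)},-1 \right)} + 6\right) = -13 + 0 \cdot 3 \left(1 + 6\right) = -13 + 0 \cdot 3 \cdot 7 = -13 + 0 \cdot 21 = -13 + 0 = -13$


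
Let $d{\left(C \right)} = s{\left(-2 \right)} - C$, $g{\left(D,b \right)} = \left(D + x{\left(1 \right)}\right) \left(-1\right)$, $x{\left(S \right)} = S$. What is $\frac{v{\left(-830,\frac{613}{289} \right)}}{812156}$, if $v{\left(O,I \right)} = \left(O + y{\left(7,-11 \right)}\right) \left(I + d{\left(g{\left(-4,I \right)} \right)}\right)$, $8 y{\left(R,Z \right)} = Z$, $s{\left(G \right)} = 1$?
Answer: $- \frac{232785}{1877704672} \approx -0.00012397$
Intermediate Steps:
$y{\left(R,Z \right)} = \frac{Z}{8}$
$g{\left(D,b \right)} = -1 - D$ ($g{\left(D,b \right)} = \left(D + 1\right) \left(-1\right) = \left(1 + D\right) \left(-1\right) = -1 - D$)
$d{\left(C \right)} = 1 - C$
$v{\left(O,I \right)} = \left(-2 + I\right) \left(- \frac{11}{8} + O\right)$ ($v{\left(O,I \right)} = \left(O + \frac{1}{8} \left(-11\right)\right) \left(I + \left(1 - \left(-1 - -4\right)\right)\right) = \left(O - \frac{11}{8}\right) \left(I + \left(1 - \left(-1 + 4\right)\right)\right) = \left(- \frac{11}{8} + O\right) \left(I + \left(1 - 3\right)\right) = \left(- \frac{11}{8} + O\right) \left(I - 2\right) = \left(- \frac{11}{8} + O\right) \left(-2 + I\right) = \left(-2 + I\right) \left(- \frac{11}{8} + O\right)$)
$\frac{v{\left(-830,\frac{613}{289} \right)}}{812156} = \frac{\frac{11}{4} - -1660 - \frac{11 \cdot \frac{613}{289}}{8} + \frac{613}{289} \left(-830\right)}{812156} = \left(\frac{11}{4} + 1660 - \frac{11 \cdot 613 \cdot \frac{1}{289}}{8} + 613 \cdot \frac{1}{289} \left(-830\right)\right) \frac{1}{812156} = \left(\frac{11}{4} + 1660 - \frac{6743}{2312} + \frac{613}{289} \left(-830\right)\right) \frac{1}{812156} = \left(\frac{11}{4} + 1660 - \frac{6743}{2312} - \frac{508790}{289}\right) \frac{1}{812156} = \left(- \frac{232785}{2312}\right) \frac{1}{812156} = - \frac{232785}{1877704672}$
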